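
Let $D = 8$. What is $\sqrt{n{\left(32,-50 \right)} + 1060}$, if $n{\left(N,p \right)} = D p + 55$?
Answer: $\sqrt{715} \approx 26.739$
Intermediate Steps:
$n{\left(N,p \right)} = 55 + 8 p$ ($n{\left(N,p \right)} = 8 p + 55 = 55 + 8 p$)
$\sqrt{n{\left(32,-50 \right)} + 1060} = \sqrt{\left(55 + 8 \left(-50\right)\right) + 1060} = \sqrt{\left(55 - 400\right) + 1060} = \sqrt{-345 + 1060} = \sqrt{715}$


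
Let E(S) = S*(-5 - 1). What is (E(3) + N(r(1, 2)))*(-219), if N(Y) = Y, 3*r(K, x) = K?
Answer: 3869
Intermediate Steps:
r(K, x) = K/3
E(S) = -6*S (E(S) = S*(-6) = -6*S)
(E(3) + N(r(1, 2)))*(-219) = (-6*3 + (⅓)*1)*(-219) = (-18 + ⅓)*(-219) = -53/3*(-219) = 3869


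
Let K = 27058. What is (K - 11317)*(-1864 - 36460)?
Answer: -603258084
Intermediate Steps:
(K - 11317)*(-1864 - 36460) = (27058 - 11317)*(-1864 - 36460) = 15741*(-38324) = -603258084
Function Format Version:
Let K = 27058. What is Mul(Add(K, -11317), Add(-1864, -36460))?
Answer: -603258084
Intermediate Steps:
Mul(Add(K, -11317), Add(-1864, -36460)) = Mul(Add(27058, -11317), Add(-1864, -36460)) = Mul(15741, -38324) = -603258084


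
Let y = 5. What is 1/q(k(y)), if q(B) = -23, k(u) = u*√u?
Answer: -1/23 ≈ -0.043478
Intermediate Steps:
k(u) = u^(3/2)
1/q(k(y)) = 1/(-23) = -1/23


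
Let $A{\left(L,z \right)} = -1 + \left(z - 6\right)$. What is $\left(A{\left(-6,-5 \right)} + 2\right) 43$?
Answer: $-430$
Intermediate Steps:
$A{\left(L,z \right)} = -7 + z$ ($A{\left(L,z \right)} = -1 + \left(z - 6\right) = -1 + \left(-6 + z\right) = -7 + z$)
$\left(A{\left(-6,-5 \right)} + 2\right) 43 = \left(\left(-7 - 5\right) + 2\right) 43 = \left(-12 + 2\right) 43 = \left(-10\right) 43 = -430$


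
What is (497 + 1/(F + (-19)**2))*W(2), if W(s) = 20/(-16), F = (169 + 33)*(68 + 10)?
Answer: -20025375/32234 ≈ -621.25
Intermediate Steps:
F = 15756 (F = 202*78 = 15756)
W(s) = -5/4 (W(s) = 20*(-1/16) = -5/4)
(497 + 1/(F + (-19)**2))*W(2) = (497 + 1/(15756 + (-19)**2))*(-5/4) = (497 + 1/(15756 + 361))*(-5/4) = (497 + 1/16117)*(-5/4) = (8010150/16117)*(-5/4) = -20025375/32234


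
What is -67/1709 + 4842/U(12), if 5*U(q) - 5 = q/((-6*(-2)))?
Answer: 6895748/1709 ≈ 4035.0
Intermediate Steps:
U(q) = 1 + q/60 (U(q) = 1 + (q/((-6*(-2))))/5 = 1 + (q/12)/5 = 1 + q/60)
-67/1709 + 4842/U(12) = -67/1709 + 4842/(1 + (1/60)*12) = -67*1/1709 + 4842/(1 + ⅕) = -67/1709 + 4842/(6/5) = -67/1709 + 4842*(⅚) = -67/1709 + 4035 = 6895748/1709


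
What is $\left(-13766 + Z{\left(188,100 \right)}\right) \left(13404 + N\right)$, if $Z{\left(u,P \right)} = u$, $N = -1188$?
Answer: $-165868848$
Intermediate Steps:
$\left(-13766 + Z{\left(188,100 \right)}\right) \left(13404 + N\right) = \left(-13766 + 188\right) \left(13404 - 1188\right) = \left(-13578\right) 12216 = -165868848$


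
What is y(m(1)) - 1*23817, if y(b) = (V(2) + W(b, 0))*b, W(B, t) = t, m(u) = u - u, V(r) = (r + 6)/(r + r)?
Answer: -23817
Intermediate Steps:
V(r) = (6 + r)/(2*r) (V(r) = (6 + r)/((2*r)) = (6 + r)*(1/(2*r)) = (6 + r)/(2*r))
m(u) = 0
y(b) = 2*b (y(b) = ((½)*(6 + 2)/2 + 0)*b = ((½)*(½)*8 + 0)*b = (2 + 0)*b = 2*b)
y(m(1)) - 1*23817 = 2*0 - 1*23817 = 0 - 23817 = -23817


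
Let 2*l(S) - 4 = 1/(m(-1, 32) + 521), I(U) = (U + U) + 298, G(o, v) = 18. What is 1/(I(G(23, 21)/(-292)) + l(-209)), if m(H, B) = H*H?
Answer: 76212/22854277 ≈ 0.0033347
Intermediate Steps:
m(H, B) = H²
I(U) = 298 + 2*U (I(U) = 2*U + 298 = 298 + 2*U)
l(S) = 2089/1044 (l(S) = 2 + 1/(2*((-1)² + 521)) = 2 + 1/(2*(1 + 521)) = 2 + (½)/522 = 2 + (½)*(1/522) = 2 + 1/1044 = 2089/1044)
1/(I(G(23, 21)/(-292)) + l(-209)) = 1/((298 + 2*(18/(-292))) + 2089/1044) = 1/((298 + 2*(18*(-1/292))) + 2089/1044) = 1/((298 + 2*(-9/146)) + 2089/1044) = 1/((298 - 9/73) + 2089/1044) = 1/(21745/73 + 2089/1044) = 1/(22854277/76212) = 76212/22854277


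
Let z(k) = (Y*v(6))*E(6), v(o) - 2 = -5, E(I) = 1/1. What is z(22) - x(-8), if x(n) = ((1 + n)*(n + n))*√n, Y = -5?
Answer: 15 - 224*I*√2 ≈ 15.0 - 316.78*I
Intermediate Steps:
E(I) = 1
v(o) = -3 (v(o) = 2 - 5 = -3)
z(k) = 15 (z(k) = -5*(-3)*1 = 15*1 = 15)
x(n) = 2*n^(3/2)*(1 + n) (x(n) = ((1 + n)*(2*n))*√n = (2*n*(1 + n))*√n = 2*n^(3/2)*(1 + n))
z(22) - x(-8) = 15 - 2*(-8)^(3/2)*(1 - 8) = 15 - 2*(-16*I*√2)*(-7) = 15 - 224*I*√2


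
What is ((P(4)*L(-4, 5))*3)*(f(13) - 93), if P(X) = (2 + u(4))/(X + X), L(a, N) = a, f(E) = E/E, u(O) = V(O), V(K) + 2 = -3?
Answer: -414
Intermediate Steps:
V(K) = -5 (V(K) = -2 - 3 = -5)
u(O) = -5
f(E) = 1
P(X) = -3/(2*X) (P(X) = (2 - 5)/(X + X) = -3*1/(2*X) = -3/(2*X))
((P(4)*L(-4, 5))*3)*(f(13) - 93) = ((-3/2/4*(-4))*3)*(1 - 93) = ((-3/2*1/4*(-4))*3)*(-92) = (-3/8*(-4)*3)*(-92) = ((3/2)*3)*(-92) = (9/2)*(-92) = -414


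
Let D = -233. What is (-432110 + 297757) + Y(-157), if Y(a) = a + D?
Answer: -134743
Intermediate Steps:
Y(a) = -233 + a (Y(a) = a - 233 = -233 + a)
(-432110 + 297757) + Y(-157) = (-432110 + 297757) + (-233 - 157) = -134353 - 390 = -134743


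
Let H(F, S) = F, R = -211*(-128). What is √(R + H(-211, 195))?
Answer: √26797 ≈ 163.70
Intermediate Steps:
R = 27008
√(R + H(-211, 195)) = √(27008 - 211) = √26797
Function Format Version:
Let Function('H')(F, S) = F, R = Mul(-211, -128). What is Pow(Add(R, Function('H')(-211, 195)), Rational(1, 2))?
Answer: Pow(26797, Rational(1, 2)) ≈ 163.70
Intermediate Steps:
R = 27008
Pow(Add(R, Function('H')(-211, 195)), Rational(1, 2)) = Pow(Add(27008, -211), Rational(1, 2)) = Pow(26797, Rational(1, 2))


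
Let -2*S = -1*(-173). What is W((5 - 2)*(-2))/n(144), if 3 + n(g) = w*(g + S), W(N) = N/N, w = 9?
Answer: 2/1029 ≈ 0.0019436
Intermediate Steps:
S = -173/2 (S = -(-1)*(-173)/2 = -½*173 = -173/2 ≈ -86.500)
W(N) = 1
n(g) = -1563/2 + 9*g (n(g) = -3 + 9*(g - 173/2) = -3 + 9*(-173/2 + g) = -3 + (-1557/2 + 9*g) = -1563/2 + 9*g)
W((5 - 2)*(-2))/n(144) = 1/(-1563/2 + 9*144) = 1/(-1563/2 + 1296) = 1/(1029/2) = 1*(2/1029) = 2/1029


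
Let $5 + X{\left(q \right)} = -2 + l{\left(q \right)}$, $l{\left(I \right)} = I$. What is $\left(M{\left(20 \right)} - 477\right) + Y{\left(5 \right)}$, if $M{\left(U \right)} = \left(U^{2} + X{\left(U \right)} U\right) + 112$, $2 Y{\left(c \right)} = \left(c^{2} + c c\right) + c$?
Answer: $\frac{645}{2} \approx 322.5$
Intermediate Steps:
$Y{\left(c \right)} = c^{2} + \frac{c}{2}$ ($Y{\left(c \right)} = \frac{\left(c^{2} + c c\right) + c}{2} = \frac{\left(c^{2} + c^{2}\right) + c}{2} = \frac{2 c^{2} + c}{2} = \frac{c + 2 c^{2}}{2} = c^{2} + \frac{c}{2}$)
$X{\left(q \right)} = -7 + q$ ($X{\left(q \right)} = -5 + \left(-2 + q\right) = -7 + q$)
$M{\left(U \right)} = 112 + U^{2} + U \left(-7 + U\right)$ ($M{\left(U \right)} = \left(U^{2} + \left(-7 + U\right) U\right) + 112 = \left(U^{2} + U \left(-7 + U\right)\right) + 112 = 112 + U^{2} + U \left(-7 + U\right)$)
$\left(M{\left(20 \right)} - 477\right) + Y{\left(5 \right)} = \left(\left(112 + 20^{2} + 20 \left(-7 + 20\right)\right) - 477\right) + 5 \left(\frac{1}{2} + 5\right) = \left(\left(112 + 400 + 20 \cdot 13\right) - 477\right) + 5 \cdot \frac{11}{2} = \left(\left(112 + 400 + 260\right) - 477\right) + \frac{55}{2} = \left(772 - 477\right) + \frac{55}{2} = 295 + \frac{55}{2} = \frac{645}{2}$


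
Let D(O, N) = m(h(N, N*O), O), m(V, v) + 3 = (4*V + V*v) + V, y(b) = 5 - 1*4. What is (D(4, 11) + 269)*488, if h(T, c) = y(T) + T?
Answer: 182512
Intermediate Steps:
y(b) = 1 (y(b) = 5 - 4 = 1)
h(T, c) = 1 + T
m(V, v) = -3 + 5*V + V*v (m(V, v) = -3 + ((4*V + V*v) + V) = -3 + (5*V + V*v) = -3 + 5*V + V*v)
D(O, N) = 2 + 5*N + O*(1 + N) (D(O, N) = -3 + 5*(1 + N) + (1 + N)*O = -3 + (5 + 5*N) + O*(1 + N) = 2 + 5*N + O*(1 + N))
(D(4, 11) + 269)*488 = ((2 + 5*11 + 4*(1 + 11)) + 269)*488 = ((2 + 55 + 4*12) + 269)*488 = ((2 + 55 + 48) + 269)*488 = (105 + 269)*488 = 374*488 = 182512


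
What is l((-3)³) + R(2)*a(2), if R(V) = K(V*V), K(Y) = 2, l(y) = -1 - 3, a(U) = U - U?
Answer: -4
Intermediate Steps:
a(U) = 0
l(y) = -4
R(V) = 2
l((-3)³) + R(2)*a(2) = -4 + 2*0 = -4 + 0 = -4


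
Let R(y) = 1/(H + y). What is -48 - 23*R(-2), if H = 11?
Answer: -455/9 ≈ -50.556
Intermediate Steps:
R(y) = 1/(11 + y)
-48 - 23*R(-2) = -48 - 23/(11 - 2) = -48 - 23/9 = -455/9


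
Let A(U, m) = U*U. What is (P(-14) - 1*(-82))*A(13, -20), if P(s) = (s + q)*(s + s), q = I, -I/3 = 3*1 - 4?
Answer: 65910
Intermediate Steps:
A(U, m) = U²
I = 3 (I = -3*(3*1 - 4) = -3*(3 - 4) = -3*(-1) = 3)
q = 3
P(s) = 2*s*(3 + s) (P(s) = (s + 3)*(s + s) = (3 + s)*(2*s) = 2*s*(3 + s))
(P(-14) - 1*(-82))*A(13, -20) = (2*(-14)*(3 - 14) - 1*(-82))*13² = (2*(-14)*(-11) + 82)*169 = (308 + 82)*169 = 390*169 = 65910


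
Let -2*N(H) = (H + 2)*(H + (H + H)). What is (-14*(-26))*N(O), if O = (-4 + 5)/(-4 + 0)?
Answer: 1911/8 ≈ 238.88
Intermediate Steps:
O = -¼ (O = 1/(-4) = 1*(-¼) = -¼ ≈ -0.25000)
N(H) = -3*H*(2 + H)/2 (N(H) = -(H + 2)*(H + (H + H))/2 = -(2 + H)*(H + 2*H)/2 = -(2 + H)*3*H/2 = -3*H*(2 + H)/2)
(-14*(-26))*N(O) = (-14*(-26))*(-3/2*(-¼)*(2 - ¼)) = 364*(-3/2*(-¼)*7/4) = 364*(21/32) = 1911/8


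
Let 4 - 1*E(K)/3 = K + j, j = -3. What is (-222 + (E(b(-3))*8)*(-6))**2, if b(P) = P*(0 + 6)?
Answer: 14607684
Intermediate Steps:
b(P) = 6*P (b(P) = P*6 = 6*P)
E(K) = 21 - 3*K (E(K) = 12 - 3*(K - 3) = 12 - 3*(-3 + K) = 12 + (9 - 3*K) = 21 - 3*K)
(-222 + (E(b(-3))*8)*(-6))**2 = (-222 + ((21 - 18*(-3))*8)*(-6))**2 = (-222 + ((21 - 3*(-18))*8)*(-6))**2 = (-222 + ((21 + 54)*8)*(-6))**2 = (-222 + (75*8)*(-6))**2 = (-222 + 600*(-6))**2 = (-222 - 3600)**2 = (-3822)**2 = 14607684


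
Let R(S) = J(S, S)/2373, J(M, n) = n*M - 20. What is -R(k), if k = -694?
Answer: -481616/2373 ≈ -202.96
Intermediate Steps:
J(M, n) = -20 + M*n (J(M, n) = M*n - 20 = -20 + M*n)
R(S) = -20/2373 + S²/2373 (R(S) = (-20 + S*S)/2373 = (-20 + S²)*(1/2373) = -20/2373 + S²/2373)
-R(k) = -(-20/2373 + (1/2373)*(-694)²) = -(-20/2373 + (1/2373)*481636) = -(-20/2373 + 481636/2373) = -1*481616/2373 = -481616/2373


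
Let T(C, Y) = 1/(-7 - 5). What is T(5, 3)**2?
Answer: 1/144 ≈ 0.0069444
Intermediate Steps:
T(C, Y) = -1/12 (T(C, Y) = 1/(-12) = -1/12)
T(5, 3)**2 = (-1/12)**2 = 1/144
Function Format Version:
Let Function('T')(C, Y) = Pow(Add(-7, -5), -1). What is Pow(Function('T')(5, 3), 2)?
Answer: Rational(1, 144) ≈ 0.0069444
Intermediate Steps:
Function('T')(C, Y) = Rational(-1, 12) (Function('T')(C, Y) = Pow(-12, -1) = Rational(-1, 12))
Pow(Function('T')(5, 3), 2) = Pow(Rational(-1, 12), 2) = Rational(1, 144)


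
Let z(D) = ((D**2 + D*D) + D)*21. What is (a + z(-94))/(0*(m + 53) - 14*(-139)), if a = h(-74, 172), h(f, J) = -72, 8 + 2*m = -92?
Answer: 184533/973 ≈ 189.65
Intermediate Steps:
m = -50 (m = -4 + (1/2)*(-92) = -4 - 46 = -50)
a = -72
z(D) = 21*D + 42*D**2 (z(D) = ((D**2 + D**2) + D)*21 = (2*D**2 + D)*21 = (D + 2*D**2)*21 = 21*D + 42*D**2)
(a + z(-94))/(0*(m + 53) - 14*(-139)) = (-72 + 21*(-94)*(1 + 2*(-94)))/(0*(-50 + 53) - 14*(-139)) = (-72 + 21*(-94)*(1 - 188))/(0*3 + 1946) = (-72 + 21*(-94)*(-187))/(0 + 1946) = (-72 + 369138)/1946 = 369066*(1/1946) = 184533/973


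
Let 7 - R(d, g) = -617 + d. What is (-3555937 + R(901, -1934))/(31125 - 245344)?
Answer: 3556214/214219 ≈ 16.601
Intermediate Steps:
R(d, g) = 624 - d (R(d, g) = 7 - (-617 + d) = 7 + (617 - d) = 624 - d)
(-3555937 + R(901, -1934))/(31125 - 245344) = (-3555937 + (624 - 1*901))/(31125 - 245344) = (-3555937 + (624 - 901))/(-214219) = (-3555937 - 277)*(-1/214219) = -3556214*(-1/214219) = 3556214/214219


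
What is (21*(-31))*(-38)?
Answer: 24738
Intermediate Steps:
(21*(-31))*(-38) = -651*(-38) = 24738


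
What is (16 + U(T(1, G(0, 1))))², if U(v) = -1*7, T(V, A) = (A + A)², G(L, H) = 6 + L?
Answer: 81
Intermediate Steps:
T(V, A) = 4*A² (T(V, A) = (2*A)² = 4*A²)
U(v) = -7
(16 + U(T(1, G(0, 1))))² = (16 - 7)² = 9² = 81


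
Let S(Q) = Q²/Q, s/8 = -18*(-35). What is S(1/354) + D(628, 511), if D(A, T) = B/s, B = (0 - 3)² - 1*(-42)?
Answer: 1283/99120 ≈ 0.012944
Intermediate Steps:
s = 5040 (s = 8*(-18*(-35)) = 8*630 = 5040)
B = 51 (B = (-3)² + 42 = 9 + 42 = 51)
S(Q) = Q
D(A, T) = 17/1680 (D(A, T) = 51/5040 = 51*(1/5040) = 17/1680)
S(1/354) + D(628, 511) = 1/354 + 17/1680 = 1283/99120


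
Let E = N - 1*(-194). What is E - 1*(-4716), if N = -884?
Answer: 4026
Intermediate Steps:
E = -690 (E = -884 - 1*(-194) = -884 + 194 = -690)
E - 1*(-4716) = -690 - 1*(-4716) = -690 + 4716 = 4026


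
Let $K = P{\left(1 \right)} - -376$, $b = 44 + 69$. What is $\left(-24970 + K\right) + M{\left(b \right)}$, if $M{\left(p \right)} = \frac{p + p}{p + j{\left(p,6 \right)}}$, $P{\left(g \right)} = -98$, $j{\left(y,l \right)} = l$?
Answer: $- \frac{2938122}{119} \approx -24690.0$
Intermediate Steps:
$b = 113$
$K = 278$ ($K = -98 - -376 = -98 + 376 = 278$)
$M{\left(p \right)} = \frac{2 p}{6 + p}$ ($M{\left(p \right)} = \frac{p + p}{p + 6} = \frac{2 p}{6 + p}$)
$\left(-24970 + K\right) + M{\left(b \right)} = \left(-24970 + 278\right) + 2 \cdot 113 \frac{1}{6 + 113} = -24692 + 2 \cdot 113 \cdot \frac{1}{119} = -24692 + \frac{226}{119} = - \frac{2938122}{119}$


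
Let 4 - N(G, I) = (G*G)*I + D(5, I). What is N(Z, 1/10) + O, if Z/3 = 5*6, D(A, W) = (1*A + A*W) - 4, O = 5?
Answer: -1605/2 ≈ -802.50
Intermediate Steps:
D(A, W) = -4 + A + A*W (D(A, W) = (A + A*W) - 4 = -4 + A + A*W)
Z = 90 (Z = 3*(5*6) = 3*30 = 90)
N(G, I) = 3 - 5*I - I*G² (N(G, I) = 4 - ((G*G)*I + (-4 + 5 + 5*I)) = 4 - (G²*I + (1 + 5*I)) = 4 - (I*G² + (1 + 5*I)) = 4 - (1 + 5*I + I*G²) = 4 + (-1 - 5*I - I*G²) = 3 - 5*I - I*G²)
N(Z, 1/10) + O = (3 - 5/10 - 1*90²/10) + 5 = (3 - 5*⅒ - 1*⅒*8100) + 5 = (3 - ½ - 810) + 5 = -1615/2 + 5 = -1605/2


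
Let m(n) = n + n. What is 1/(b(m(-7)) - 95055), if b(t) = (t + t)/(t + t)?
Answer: -1/95054 ≈ -1.0520e-5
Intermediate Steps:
m(n) = 2*n
b(t) = 1 (b(t) = (2*t)/((2*t)) = (2*t)*(1/(2*t)) = 1)
1/(b(m(-7)) - 95055) = 1/(1 - 95055) = 1/(-95054) = -1/95054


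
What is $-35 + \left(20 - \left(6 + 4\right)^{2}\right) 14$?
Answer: $-1155$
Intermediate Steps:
$-35 + \left(20 - \left(6 + 4\right)^{2}\right) 14 = -35 + \left(20 - 10^{2}\right) 14 = -35 + \left(20 - 100\right) 14 = -35 - 1120 = -1155$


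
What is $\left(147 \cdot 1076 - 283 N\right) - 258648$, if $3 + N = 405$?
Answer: $-214242$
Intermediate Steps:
$N = 402$ ($N = -3 + 405 = 402$)
$\left(147 \cdot 1076 - 283 N\right) - 258648 = \left(147 \cdot 1076 - 113766\right) - 258648 = \left(158172 - 113766\right) - 258648 = 44406 - 258648 = -214242$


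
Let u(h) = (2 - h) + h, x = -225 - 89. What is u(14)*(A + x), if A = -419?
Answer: -1466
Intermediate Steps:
x = -314
u(h) = 2
u(14)*(A + x) = 2*(-419 - 314) = 2*(-733) = -1466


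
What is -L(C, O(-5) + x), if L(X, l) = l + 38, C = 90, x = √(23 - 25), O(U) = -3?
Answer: -35 - I*√2 ≈ -35.0 - 1.4142*I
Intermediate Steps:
x = I*√2 (x = √(-2) = I*√2 ≈ 1.4142*I)
L(X, l) = 38 + l
-L(C, O(-5) + x) = -(38 + (-3 + I*√2)) = -(35 + I*√2) = -35 - I*√2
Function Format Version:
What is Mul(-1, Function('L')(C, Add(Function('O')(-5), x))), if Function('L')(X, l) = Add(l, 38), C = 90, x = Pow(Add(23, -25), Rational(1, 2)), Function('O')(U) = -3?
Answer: Add(-35, Mul(-1, I, Pow(2, Rational(1, 2)))) ≈ Add(-35.000, Mul(-1.4142, I))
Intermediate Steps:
x = Mul(I, Pow(2, Rational(1, 2))) (x = Pow(-2, Rational(1, 2)) = Mul(I, Pow(2, Rational(1, 2))) ≈ Mul(1.4142, I))
Function('L')(X, l) = Add(38, l)
Mul(-1, Function('L')(C, Add(Function('O')(-5), x))) = Mul(-1, Add(38, Add(-3, Mul(I, Pow(2, Rational(1, 2)))))) = Mul(-1, Add(35, Mul(I, Pow(2, Rational(1, 2))))) = Add(-35, Mul(-1, I, Pow(2, Rational(1, 2))))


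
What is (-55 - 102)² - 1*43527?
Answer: -18878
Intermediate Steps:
(-55 - 102)² - 1*43527 = (-157)² - 43527 = 24649 - 43527 = -18878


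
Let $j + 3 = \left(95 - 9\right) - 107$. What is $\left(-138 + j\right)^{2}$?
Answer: $26244$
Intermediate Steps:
$j = -24$ ($j = -3 + \left(\left(95 - 9\right) - 107\right) = -3 + \left(86 - 107\right) = -3 - 21 = -24$)
$\left(-138 + j\right)^{2} = \left(-138 - 24\right)^{2} = \left(-162\right)^{2} = 26244$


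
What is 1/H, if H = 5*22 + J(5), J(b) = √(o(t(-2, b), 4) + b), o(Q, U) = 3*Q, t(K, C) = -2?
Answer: 110/12101 - I/12101 ≈ 0.0090902 - 8.2638e-5*I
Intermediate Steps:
J(b) = √(-6 + b) (J(b) = √(3*(-2) + b) = √(-6 + b))
H = 110 + I (H = 5*22 + √(-6 + 5) = 110 + √(-1) = 110 + I ≈ 110.0 + 1.0*I)
1/H = 1/(110 + I) = (110 - I)/12101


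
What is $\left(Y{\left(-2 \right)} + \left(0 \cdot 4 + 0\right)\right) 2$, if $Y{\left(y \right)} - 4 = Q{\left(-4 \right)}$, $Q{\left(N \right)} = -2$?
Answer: $4$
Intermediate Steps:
$Y{\left(y \right)} = 2$ ($Y{\left(y \right)} = 4 - 2 = 2$)
$\left(Y{\left(-2 \right)} + \left(0 \cdot 4 + 0\right)\right) 2 = \left(2 + \left(0 \cdot 4 + 0\right)\right) 2 = \left(2 + \left(0 + 0\right)\right) 2 = \left(2 + 0\right) 2 = 2 \cdot 2 = 4$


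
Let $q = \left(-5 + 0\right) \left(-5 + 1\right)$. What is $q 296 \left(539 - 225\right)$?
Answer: $1858880$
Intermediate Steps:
$q = 20$ ($q = \left(-5\right) \left(-4\right) = 20$)
$q 296 \left(539 - 225\right) = 20 \cdot 296 \left(539 - 225\right) = 20 \cdot 296 \cdot 314 = 20 \cdot 92944 = 1858880$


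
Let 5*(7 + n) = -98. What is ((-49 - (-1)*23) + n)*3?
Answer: -789/5 ≈ -157.80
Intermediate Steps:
n = -133/5 (n = -7 + (⅕)*(-98) = -7 - 98/5 = -133/5 ≈ -26.600)
((-49 - (-1)*23) + n)*3 = ((-49 - (-1)*23) - 133/5)*3 = ((-49 - 1*(-23)) - 133/5)*3 = ((-49 + 23) - 133/5)*3 = (-26 - 133/5)*3 = -263/5*3 = -789/5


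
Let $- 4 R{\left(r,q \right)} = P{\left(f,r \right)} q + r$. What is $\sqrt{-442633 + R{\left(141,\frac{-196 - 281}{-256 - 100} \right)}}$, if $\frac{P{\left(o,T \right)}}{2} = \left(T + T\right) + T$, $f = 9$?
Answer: $\frac{i \sqrt{56137918570}}{356} \approx 665.55 i$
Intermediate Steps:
$P{\left(o,T \right)} = 6 T$ ($P{\left(o,T \right)} = 2 \left(\left(T + T\right) + T\right) = 2 \left(2 T + T\right) = 2 \cdot 3 T = 6 T$)
$R{\left(r,q \right)} = - \frac{r}{4} - \frac{3 q r}{2}$ ($R{\left(r,q \right)} = - \frac{6 r q + r}{4} = - \frac{6 q r + r}{4} = - \frac{r + 6 q r}{4} = - \frac{r}{4} - \frac{3 q r}{2}$)
$\sqrt{-442633 + R{\left(141,\frac{-196 - 281}{-256 - 100} \right)}} = \sqrt{-442633 + \frac{1}{4} \cdot 141 \left(-1 - 6 \frac{-196 - 281}{-256 - 100}\right)} = \sqrt{-442633 + \frac{1}{4} \cdot 141 \left(-1 - 6 \left(- \frac{477}{-356}\right)\right)} = \sqrt{-442633 + \frac{1}{4} \cdot 141 \left(-1 - 6 \left(\left(-477\right) \left(- \frac{1}{356}\right)\right)\right)} = \sqrt{-442633 + \frac{1}{4} \cdot 141 \left(-1 - \frac{1431}{178}\right)} = \sqrt{-442633 + \frac{1}{4} \cdot 141 \left(- \frac{1609}{178}\right)} = \sqrt{-442633 - \frac{226869}{712}} = \sqrt{- \frac{315381565}{712}} = \frac{i \sqrt{56137918570}}{356}$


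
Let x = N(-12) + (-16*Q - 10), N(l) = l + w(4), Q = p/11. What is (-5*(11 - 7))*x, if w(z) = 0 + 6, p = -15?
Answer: -1280/11 ≈ -116.36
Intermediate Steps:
w(z) = 6
Q = -15/11 ≈ -1.3636
N(l) = 6 + l (N(l) = l + 6 = 6 + l)
x = 64/11 (x = (6 - 12) + (-16*(-15/11) - 10) = -6 + (240/11 - 10) = -6 + 130/11 = 64/11 ≈ 5.8182)
(-5*(11 - 7))*x = -5*(11 - 7)*(64/11) = -5*4*(64/11) = -20*64/11 = -1280/11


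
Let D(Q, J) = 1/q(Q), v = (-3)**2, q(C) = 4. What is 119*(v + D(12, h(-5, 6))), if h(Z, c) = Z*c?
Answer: 4403/4 ≈ 1100.8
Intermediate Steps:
v = 9
D(Q, J) = 1/4
119*(v + D(12, h(-5, 6))) = 119*(9 + 1/4) = 119*(37/4) = 4403/4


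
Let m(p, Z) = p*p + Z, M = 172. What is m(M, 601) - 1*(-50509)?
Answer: 80694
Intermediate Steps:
m(p, Z) = Z + p² (m(p, Z) = p² + Z = Z + p²)
m(M, 601) - 1*(-50509) = (601 + 172²) - 1*(-50509) = (601 + 29584) + 50509 = 30185 + 50509 = 80694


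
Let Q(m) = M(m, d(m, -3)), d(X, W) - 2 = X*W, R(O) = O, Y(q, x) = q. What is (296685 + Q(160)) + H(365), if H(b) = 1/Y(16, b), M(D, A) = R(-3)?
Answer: 4746913/16 ≈ 2.9668e+5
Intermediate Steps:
d(X, W) = 2 + W*X (d(X, W) = 2 + X*W = 2 + W*X)
M(D, A) = -3
Q(m) = -3
H(b) = 1/16
(296685 + Q(160)) + H(365) = (296685 - 3) + 1/16 = 296682 + 1/16 = 4746913/16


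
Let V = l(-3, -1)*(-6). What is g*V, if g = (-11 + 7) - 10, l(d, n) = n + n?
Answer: -168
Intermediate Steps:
l(d, n) = 2*n
g = -14 (g = -4 - 10 = -14)
V = 12 (V = (2*(-1))*(-6) = -2*(-6) = 12)
g*V = -14*12 = -168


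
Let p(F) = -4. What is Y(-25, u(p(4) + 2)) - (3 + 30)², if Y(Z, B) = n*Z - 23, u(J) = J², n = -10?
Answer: -862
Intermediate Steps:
Y(Z, B) = -23 - 10*Z (Y(Z, B) = -10*Z - 23 = -23 - 10*Z)
Y(-25, u(p(4) + 2)) - (3 + 30)² = (-23 - 10*(-25)) - (3 + 30)² = (-23 + 250) - 1*33² = 227 - 1*1089 = 227 - 1089 = -862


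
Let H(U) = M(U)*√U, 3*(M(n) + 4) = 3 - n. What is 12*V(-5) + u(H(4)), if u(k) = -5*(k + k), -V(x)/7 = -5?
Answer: 1520/3 ≈ 506.67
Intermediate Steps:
M(n) = -3 - n/3 (M(n) = -4 + (3 - n)/3 = -4 + (1 - n/3) = -3 - n/3)
H(U) = √U*(-3 - U/3) (H(U) = (-3 - U/3)*√U = √U*(-3 - U/3))
V(x) = 35 (V(x) = -7*(-5) = 35)
u(k) = -10*k
12*V(-5) + u(H(4)) = 12*35 - 10*√4*(-9 - 1*4)/3 = 420 - 10*2*(-9 - 4)/3 = 420 - 10*2*(-13)/3 = 420 - 10*(-26/3) = 420 + 260/3 = 1520/3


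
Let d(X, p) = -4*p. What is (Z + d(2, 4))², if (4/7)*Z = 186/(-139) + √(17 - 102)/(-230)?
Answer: 1100295483927/3270658880 + 35693*I*√85/127880 ≈ 336.41 + 2.5733*I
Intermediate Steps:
Z = -651/278 - 7*I*√85/920 (Z = 7*(186/(-139) + √(17 - 102)/(-230))/4 = 7*(186*(-1/139) + √(-85)*(-1/230))/4 = 7*(-186/139 + (I*√85)*(-1/230))/4 = 7*(-186/139 - I*√85/230)/4 = -651/278 - 7*I*√85/920 ≈ -2.3417 - 0.070149*I)
(Z + d(2, 4))² = ((-651/278 - 7*I*√85/920) - 4*4)² = ((-651/278 - 7*I*√85/920) - 16)² = (-5099/278 - 7*I*√85/920)²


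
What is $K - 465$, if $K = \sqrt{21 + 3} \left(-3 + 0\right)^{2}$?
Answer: $-465 + 18 \sqrt{6} \approx -420.91$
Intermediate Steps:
$K = 18 \sqrt{6}$ ($K = \sqrt{24} \left(-3\right)^{2} = 2 \sqrt{6} \cdot 9 = 18 \sqrt{6} \approx 44.091$)
$K - 465 = 18 \sqrt{6} - 465 = -465 + 18 \sqrt{6}$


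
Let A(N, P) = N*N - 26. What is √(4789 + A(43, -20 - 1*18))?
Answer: 2*√1653 ≈ 81.314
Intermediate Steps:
A(N, P) = -26 + N² (A(N, P) = N² - 26 = -26 + N²)
√(4789 + A(43, -20 - 1*18)) = √(4789 + (-26 + 43²)) = √(4789 + (-26 + 1849)) = √(4789 + 1823) = √6612 = 2*√1653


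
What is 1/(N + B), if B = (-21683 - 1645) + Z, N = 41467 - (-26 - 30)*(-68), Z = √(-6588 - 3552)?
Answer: 4777/68462567 - 26*I*√15/205387701 ≈ 6.9775e-5 - 4.9028e-7*I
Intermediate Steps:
Z = 26*I*√15 (Z = √(-10140) = 26*I*√15 ≈ 100.7*I)
N = 37659 (N = 41467 - (-56)*(-68) = 41467 - 1*3808 = 41467 - 3808 = 37659)
B = -23328 + 26*I*√15 (B = (-21683 - 1645) + 26*I*√15 = -23328 + 26*I*√15 ≈ -23328.0 + 100.7*I)
1/(N + B) = 1/(37659 + (-23328 + 26*I*√15)) = 1/(14331 + 26*I*√15)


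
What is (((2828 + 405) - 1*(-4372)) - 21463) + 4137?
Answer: -9721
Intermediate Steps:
(((2828 + 405) - 1*(-4372)) - 21463) + 4137 = ((3233 + 4372) - 21463) + 4137 = (7605 - 21463) + 4137 = -13858 + 4137 = -9721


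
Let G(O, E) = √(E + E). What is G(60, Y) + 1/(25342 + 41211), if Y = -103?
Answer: 1/66553 + I*√206 ≈ 1.5026e-5 + 14.353*I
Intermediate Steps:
G(O, E) = √2*√E (G(O, E) = √(2*E) = √2*√E)
G(60, Y) + 1/(25342 + 41211) = √2*√(-103) + 1/(25342 + 41211) = √2*(I*√103) + 1/66553 = I*√206 + 1/66553 = 1/66553 + I*√206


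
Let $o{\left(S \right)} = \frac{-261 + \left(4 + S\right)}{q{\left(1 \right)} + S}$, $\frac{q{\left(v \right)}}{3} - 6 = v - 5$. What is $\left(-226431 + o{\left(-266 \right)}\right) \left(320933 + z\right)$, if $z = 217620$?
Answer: $- \frac{31705442865961}{260} \approx -1.2194 \cdot 10^{11}$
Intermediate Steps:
$q{\left(v \right)} = 3 + 3 v$ ($q{\left(v \right)} = 18 + 3 \left(v - 5\right) = 18 + 3 \left(-5 + v\right) = 18 + \left(-15 + 3 v\right) = 3 + 3 v$)
$o{\left(S \right)} = \frac{-257 + S}{6 + S}$ ($o{\left(S \right)} = \frac{-261 + \left(4 + S\right)}{\left(3 + 3 \cdot 1\right) + S} = \frac{-257 + S}{\left(3 + 3\right) + S} = \frac{-257 + S}{6 + S}$)
$\left(-226431 + o{\left(-266 \right)}\right) \left(320933 + z\right) = \left(-226431 + \frac{-257 - 266}{6 - 266}\right) \left(320933 + 217620\right) = \left(-226431 + \frac{1}{-260} \left(-523\right)\right) 538553 = \left(-226431 - - \frac{523}{260}\right) 538553 = \left(-226431 + \frac{523}{260}\right) 538553 = \left(- \frac{58871537}{260}\right) 538553 = - \frac{31705442865961}{260}$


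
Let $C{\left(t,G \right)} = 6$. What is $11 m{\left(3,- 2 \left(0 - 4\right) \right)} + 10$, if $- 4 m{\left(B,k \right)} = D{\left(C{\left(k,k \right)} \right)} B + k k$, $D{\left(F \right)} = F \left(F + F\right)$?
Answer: $-760$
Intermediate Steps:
$D{\left(F \right)} = 2 F^{2}$ ($D{\left(F \right)} = F 2 F = 2 F^{2}$)
$m{\left(B,k \right)} = - 18 B - \frac{k^{2}}{4}$ ($m{\left(B,k \right)} = - \frac{2 \cdot 6^{2} B + k k}{4} = - \frac{2 \cdot 36 B + k^{2}}{4} = - \frac{72 B + k^{2}}{4} = - \frac{k^{2} + 72 B}{4} = - 18 B - \frac{k^{2}}{4}$)
$11 m{\left(3,- 2 \left(0 - 4\right) \right)} + 10 = 11 \left(\left(-18\right) 3 - \frac{\left(- 2 \left(0 - 4\right)\right)^{2}}{4}\right) + 10 = 11 \left(-54 - \frac{\left(\left(-2\right) \left(-4\right)\right)^{2}}{4}\right) + 10 = 11 \left(-54 - \frac{8^{2}}{4}\right) + 10 = 11 \left(-54 - 16\right) + 10 = 11 \left(-70\right) + 10 = -770 + 10 = -760$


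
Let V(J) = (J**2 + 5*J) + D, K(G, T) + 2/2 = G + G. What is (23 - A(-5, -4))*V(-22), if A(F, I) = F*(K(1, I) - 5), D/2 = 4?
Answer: 1146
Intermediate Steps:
K(G, T) = -1 + 2*G (K(G, T) = -1 + (G + G) = -1 + 2*G)
D = 8 (D = 2*4 = 8)
A(F, I) = -4*F (A(F, I) = F*((-1 + 2*1) - 5) = F*((-1 + 2) - 5) = F*(1 - 5) = F*(-4) = -4*F)
V(J) = 8 + J**2 + 5*J (V(J) = (J**2 + 5*J) + 8 = 8 + J**2 + 5*J)
(23 - A(-5, -4))*V(-22) = (23 - (-4)*(-5))*(8 + (-22)**2 + 5*(-22)) = (23 - 1*20)*(8 + 484 - 110) = (23 - 20)*382 = 3*382 = 1146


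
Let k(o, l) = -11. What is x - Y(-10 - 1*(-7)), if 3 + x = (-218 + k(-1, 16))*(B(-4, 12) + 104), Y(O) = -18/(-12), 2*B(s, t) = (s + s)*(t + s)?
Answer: -32985/2 ≈ -16493.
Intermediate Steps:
B(s, t) = s*(s + t) (B(s, t) = ((s + s)*(t + s))/2 = ((2*s)*(s + t))/2 = (2*s*(s + t))/2 = s*(s + t))
Y(O) = 3/2 (Y(O) = -18*(-1/12) = 3/2)
x = -16491 (x = -3 + (-218 - 11)*(-4*(-4 + 12) + 104) = -3 - 229*(-4*8 + 104) = -3 - 229*(-32 + 104) = -3 - 229*72 = -3 - 16488 = -16491)
x - Y(-10 - 1*(-7)) = -16491 - 1*3/2 = -16491 - 3/2 = -32985/2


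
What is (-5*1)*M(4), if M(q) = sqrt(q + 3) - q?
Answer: 20 - 5*sqrt(7) ≈ 6.7712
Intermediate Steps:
M(q) = sqrt(3 + q) - q
(-5*1)*M(4) = (-5*1)*(sqrt(3 + 4) - 1*4) = -5*(sqrt(7) - 4) = -5*(-4 + sqrt(7)) = 20 - 5*sqrt(7)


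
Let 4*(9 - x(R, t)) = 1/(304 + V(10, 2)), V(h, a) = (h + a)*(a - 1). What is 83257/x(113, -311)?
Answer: 105236848/11375 ≈ 9251.6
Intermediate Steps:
V(h, a) = (-1 + a)*(a + h) (V(h, a) = (a + h)*(-1 + a) = (-1 + a)*(a + h))
x(R, t) = 11375/1264 (x(R, t) = 9 - 1/(4*(304 + (2**2 - 1*2 - 1*10 + 2*10))) = 9 - 1/(4*(304 + (4 - 2 - 10 + 20))) = 9 - 1/(4*(304 + 12)) = 9 - 1/4/316 = 9 - 1/4*1/316 = 9 - 1/1264 = 11375/1264)
83257/x(113, -311) = 83257/(11375/1264) = 83257*(1264/11375) = 105236848/11375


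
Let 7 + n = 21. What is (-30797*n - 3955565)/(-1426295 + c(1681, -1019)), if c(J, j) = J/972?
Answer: 4263894756/1386357059 ≈ 3.0756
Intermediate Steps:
n = 14 (n = -7 + 21 = 14)
c(J, j) = J/972 (c(J, j) = J*(1/972) = J/972)
(-30797*n - 3955565)/(-1426295 + c(1681, -1019)) = (-30797*14 - 3955565)/(-1426295 + (1/972)*1681) = (-431158 - 3955565)/(-1426295 + 1681/972) = -4386723/(-1386357059/972) = -4386723*(-972/1386357059) = 4263894756/1386357059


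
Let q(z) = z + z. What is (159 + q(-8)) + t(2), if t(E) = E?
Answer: 145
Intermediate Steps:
q(z) = 2*z
(159 + q(-8)) + t(2) = (159 + 2*(-8)) + 2 = (159 - 16) + 2 = 143 + 2 = 145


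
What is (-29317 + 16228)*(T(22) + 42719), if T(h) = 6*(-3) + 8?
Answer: -559018101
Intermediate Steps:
T(h) = -10 (T(h) = -18 + 8 = -10)
(-29317 + 16228)*(T(22) + 42719) = (-29317 + 16228)*(-10 + 42719) = -13089*42709 = -559018101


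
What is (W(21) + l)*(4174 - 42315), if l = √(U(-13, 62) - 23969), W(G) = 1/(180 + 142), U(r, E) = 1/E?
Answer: -38141/322 - 38141*I*√92136774/62 ≈ -118.45 - 5.905e+6*I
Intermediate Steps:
W(G) = 1/322
l = I*√92136774/62 (l = √(1/62 - 23969) = √(-1486077/62) = I*√92136774/62 ≈ 154.82*I)
(W(21) + l)*(4174 - 42315) = (1/322 + I*√92136774/62)*(4174 - 42315) = (1/322 + I*√92136774/62)*(-38141) = -38141/322 - 38141*I*√92136774/62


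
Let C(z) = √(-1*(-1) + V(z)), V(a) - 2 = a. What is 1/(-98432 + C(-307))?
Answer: -6152/605553683 - I*√19/2422214732 ≈ -1.0159e-5 - 1.7996e-9*I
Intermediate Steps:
V(a) = 2 + a
C(z) = √(3 + z) (C(z) = √(-1*(-1) + (2 + z)) = √(1 + (2 + z)) = √(3 + z))
1/(-98432 + C(-307)) = 1/(-98432 + √(3 - 307)) = 1/(-98432 + √(-304)) = 1/(-98432 + 4*I*√19)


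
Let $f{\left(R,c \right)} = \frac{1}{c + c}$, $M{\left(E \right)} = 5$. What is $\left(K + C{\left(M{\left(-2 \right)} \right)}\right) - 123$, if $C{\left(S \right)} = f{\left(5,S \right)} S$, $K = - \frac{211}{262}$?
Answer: $- \frac{16153}{131} \approx -123.31$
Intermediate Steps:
$K = - \frac{211}{262}$ ($K = \left(-211\right) \frac{1}{262} = - \frac{211}{262} \approx -0.80534$)
$f{\left(R,c \right)} = \frac{1}{2 c}$
$C{\left(S \right)} = \frac{1}{2}$ ($C{\left(S \right)} = \frac{1}{2 S} S = \frac{1}{2}$)
$\left(K + C{\left(M{\left(-2 \right)} \right)}\right) - 123 = \left(- \frac{211}{262} + \frac{1}{2}\right) - 123 = - \frac{40}{131} - 123 = - \frac{16153}{131}$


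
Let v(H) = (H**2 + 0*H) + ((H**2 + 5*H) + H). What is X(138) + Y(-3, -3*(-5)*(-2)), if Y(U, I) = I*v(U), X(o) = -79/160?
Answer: -79/160 ≈ -0.49375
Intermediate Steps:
X(o) = -79/160 (X(o) = -79*1/160 = -79/160)
v(H) = 2*H**2 + 6*H (v(H) = (H**2 + 0) + (H**2 + 6*H) = H**2 + (H**2 + 6*H) = 2*H**2 + 6*H)
Y(U, I) = 2*I*U*(3 + U) (Y(U, I) = I*(2*U*(3 + U)) = 2*I*U*(3 + U))
X(138) + Y(-3, -3*(-5)*(-2)) = -79/160 + 2*(-3*(-5)*(-2))*(-3)*(3 - 3) = -79/160 + 2*(15*(-2))*(-3)*0 = -79/160 + 2*(-30)*(-3)*0 = -79/160 + 0 = -79/160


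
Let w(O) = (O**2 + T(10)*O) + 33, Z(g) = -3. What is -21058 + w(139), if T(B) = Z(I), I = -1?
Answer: -2121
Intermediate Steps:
T(B) = -3
w(O) = 33 + O**2 - 3*O (w(O) = (O**2 - 3*O) + 33 = 33 + O**2 - 3*O)
-21058 + w(139) = -21058 + (33 + 139**2 - 3*139) = -21058 + (33 + 19321 - 417) = -21058 + 18937 = -2121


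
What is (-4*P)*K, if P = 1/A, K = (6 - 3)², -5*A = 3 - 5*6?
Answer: -20/3 ≈ -6.6667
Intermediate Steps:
A = 27/5 (A = -(3 - 5*6)/5 = -(3 - 30)/5 = -⅕*(-27) = 27/5 ≈ 5.4000)
K = 9 (K = 3² = 9)
P = 5/27 (P = 1/(27/5) = 5/27 ≈ 0.18519)
(-4*P)*K = -4*5/27*9 = -20/27*9 = -20/3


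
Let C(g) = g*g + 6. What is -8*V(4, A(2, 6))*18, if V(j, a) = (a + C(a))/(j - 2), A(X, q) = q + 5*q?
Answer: -96336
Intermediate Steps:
C(g) = 6 + g² (C(g) = g² + 6 = 6 + g²)
A(X, q) = 6*q
V(j, a) = (6 + a + a²)/(-2 + j) (V(j, a) = (a + (6 + a²))/(j - 2) = (6 + a + a²)/(-2 + j))
-8*V(4, A(2, 6))*18 = -8*(6 + 6*6 + (6*6)²)/(-2 + 4)*18 = -8*(6 + 36 + 36²)/2*18 = -4*(6 + 36 + 1296)*18 = -4*1338*18 = -8*669*18 = -5352*18 = -96336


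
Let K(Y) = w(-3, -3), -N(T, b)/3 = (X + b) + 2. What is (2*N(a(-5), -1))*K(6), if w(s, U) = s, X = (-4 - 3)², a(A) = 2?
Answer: 900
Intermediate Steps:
X = 49 (X = (-7)² = 49)
N(T, b) = -153 - 3*b (N(T, b) = -3*((49 + b) + 2) = -3*(51 + b) = -153 - 3*b)
K(Y) = -3
(2*N(a(-5), -1))*K(6) = (2*(-153 - 3*(-1)))*(-3) = (2*(-153 + 3))*(-3) = (2*(-150))*(-3) = -300*(-3) = 900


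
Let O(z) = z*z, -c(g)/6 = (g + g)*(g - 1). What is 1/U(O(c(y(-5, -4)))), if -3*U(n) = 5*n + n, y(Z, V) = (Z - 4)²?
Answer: -1/12093235200 ≈ -8.2691e-11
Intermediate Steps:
y(Z, V) = (-4 + Z)²
c(g) = -12*g*(-1 + g) (c(g) = -6*(g + g)*(g - 1) = -6*2*g*(-1 + g) = -12*g*(-1 + g))
O(z) = z²
U(n) = -2*n (U(n) = -(5*n + n)/3 = -2*n)
1/U(O(c(y(-5, -4)))) = 1/(-2*144*(1 - (-4 - 5)²)²*(-4 - 5)⁴) = 1/(-2*944784*(1 - 1*(-9)²)²) = 1/(-2*944784*(1 - 1*81)²) = 1/(-2*944784*(1 - 81)²) = 1/(-2*(12*81*(-80))²) = 1/(-2*(-77760)²) = 1/(-2*6046617600) = 1/(-12093235200) = -1/12093235200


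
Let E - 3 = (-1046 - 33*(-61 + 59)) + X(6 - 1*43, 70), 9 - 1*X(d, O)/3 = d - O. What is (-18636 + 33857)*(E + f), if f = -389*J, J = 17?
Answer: -110230482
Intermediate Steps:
f = -6613 (f = -389*17 = -6613)
X(d, O) = 27 - 3*d + 3*O (X(d, O) = 27 - 3*(d - O) = 27 + (-3*d + 3*O) = 27 - 3*d + 3*O)
E = -629 (E = 3 + ((-1046 - 33*(-61 + 59)) + (27 - 3*(6 - 1*43) + 3*70)) = 3 + ((-1046 - 33*(-2)) + (27 - 3*(6 - 43) + 210)) = 3 + ((-1046 + 66) + (27 - 3*(-37) + 210)) = 3 + (-980 + (27 + 111 + 210)) = 3 + (-980 + 348) = 3 - 632 = -629)
(-18636 + 33857)*(E + f) = (-18636 + 33857)*(-629 - 6613) = 15221*(-7242) = -110230482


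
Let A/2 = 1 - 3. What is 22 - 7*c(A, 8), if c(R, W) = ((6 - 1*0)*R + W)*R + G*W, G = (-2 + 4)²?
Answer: -650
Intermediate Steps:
A = -4 (A = 2*(1 - 3) = 2*(-2) = -4)
G = 4 (G = 2² = 4)
c(R, W) = 4*W + R*(W + 6*R) (c(R, W) = ((6 - 1*0)*R + W)*R + 4*W = ((6 + 0)*R + W)*R + 4*W = (6*R + W)*R + 4*W = (W + 6*R)*R + 4*W = R*(W + 6*R) + 4*W = 4*W + R*(W + 6*R))
22 - 7*c(A, 8) = 22 - 7*(4*8 + 6*(-4)² - 4*8) = 22 - 7*(32 + 6*16 - 32) = 22 - 7*(32 + 96 - 32) = 22 - 7*96 = 22 - 672 = -650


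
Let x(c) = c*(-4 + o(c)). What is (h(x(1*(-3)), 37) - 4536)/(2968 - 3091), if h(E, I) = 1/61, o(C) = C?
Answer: 276695/7503 ≈ 36.878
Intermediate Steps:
x(c) = c*(-4 + c)
h(E, I) = 1/61
(h(x(1*(-3)), 37) - 4536)/(2968 - 3091) = (1/61 - 4536)/(2968 - 3091) = -276695/61/(-123) = -276695/61*(-1/123) = 276695/7503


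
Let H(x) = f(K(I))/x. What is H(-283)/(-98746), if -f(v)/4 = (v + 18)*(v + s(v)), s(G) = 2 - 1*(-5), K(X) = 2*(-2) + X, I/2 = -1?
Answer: -24/13972559 ≈ -1.7177e-6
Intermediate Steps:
I = -2 (I = 2*(-1) = -2)
K(X) = -4 + X
s(G) = 7 (s(G) = 2 + 5 = 7)
f(v) = -4*(7 + v)*(18 + v) (f(v) = -4*(v + 18)*(v + 7) = -4*(18 + v)*(7 + v) = -4*(7 + v)*(18 + v))
H(x) = -48/x (H(x) = (-504 - 100*(-4 - 2) - 4*(-4 - 2)²)/x = (-504 - 100*(-6) - 4*(-6)²)/x = (-504 + 600 - 4*36)/x = (-504 + 600 - 144)/x = -48/x)
H(-283)/(-98746) = -48/(-283)/(-98746) = -48*(-1/283)*(-1/98746) = (48/283)*(-1/98746) = -24/13972559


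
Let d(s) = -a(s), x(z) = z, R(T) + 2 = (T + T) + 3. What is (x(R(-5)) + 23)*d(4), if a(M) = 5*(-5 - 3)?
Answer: 560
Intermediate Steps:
R(T) = 1 + 2*T (R(T) = -2 + ((T + T) + 3) = -2 + (2*T + 3) = -2 + (3 + 2*T) = 1 + 2*T)
a(M) = -40 (a(M) = 5*(-8) = -40)
d(s) = 40 (d(s) = -1*(-40) = 40)
(x(R(-5)) + 23)*d(4) = ((1 + 2*(-5)) + 23)*40 = ((1 - 10) + 23)*40 = (-9 + 23)*40 = 14*40 = 560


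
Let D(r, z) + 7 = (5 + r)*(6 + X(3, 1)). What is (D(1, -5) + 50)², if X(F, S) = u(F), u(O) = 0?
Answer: 6241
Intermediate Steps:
X(F, S) = 0
D(r, z) = 23 + 6*r (D(r, z) = -7 + (5 + r)*(6 + 0) = -7 + (5 + r)*6 = -7 + (30 + 6*r) = 23 + 6*r)
(D(1, -5) + 50)² = ((23 + 6*1) + 50)² = ((23 + 6) + 50)² = (29 + 50)² = 79² = 6241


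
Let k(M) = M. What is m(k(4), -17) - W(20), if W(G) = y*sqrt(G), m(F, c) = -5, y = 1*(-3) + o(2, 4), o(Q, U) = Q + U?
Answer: -5 - 6*sqrt(5) ≈ -18.416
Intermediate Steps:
y = 3 (y = 1*(-3) + (2 + 4) = -3 + 6 = 3)
W(G) = 3*sqrt(G)
m(k(4), -17) - W(20) = -5 - 3*sqrt(20) = -5 - 3*2*sqrt(5) = -5 - 6*sqrt(5)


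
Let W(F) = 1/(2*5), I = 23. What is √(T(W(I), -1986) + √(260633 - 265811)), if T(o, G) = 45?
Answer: √(45 + I*√5178) ≈ 8.0582 + 4.4649*I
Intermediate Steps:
W(F) = ⅒ (W(F) = 1/10 = ⅒)
√(T(W(I), -1986) + √(260633 - 265811)) = √(45 + √(260633 - 265811)) = √(45 + √(-5178)) = √(45 + I*√5178)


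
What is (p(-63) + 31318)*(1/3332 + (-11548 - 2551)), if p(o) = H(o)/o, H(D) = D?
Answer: -1471299816573/3332 ≈ -4.4157e+8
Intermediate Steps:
p(o) = 1 (p(o) = o/o = 1)
(p(-63) + 31318)*(1/3332 + (-11548 - 2551)) = (1 + 31318)*(1/3332 + (-11548 - 2551)) = 31319*(1/3332 - 14099) = 31319*(-46977867/3332) = -1471299816573/3332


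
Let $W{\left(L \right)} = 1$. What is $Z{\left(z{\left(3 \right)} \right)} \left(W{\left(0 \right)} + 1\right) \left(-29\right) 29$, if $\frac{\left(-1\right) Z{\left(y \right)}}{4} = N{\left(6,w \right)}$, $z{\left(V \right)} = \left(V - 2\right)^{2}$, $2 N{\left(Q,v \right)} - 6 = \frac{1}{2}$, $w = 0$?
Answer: $21866$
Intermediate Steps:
$N{\left(Q,v \right)} = \frac{13}{4}$ ($N{\left(Q,v \right)} = 3 + \frac{1}{2 \cdot 2} = 3 + \frac{1}{2} \cdot \frac{1}{2} = 3 + \frac{1}{4} = \frac{13}{4}$)
$z{\left(V \right)} = \left(-2 + V\right)^{2}$
$Z{\left(y \right)} = -13$ ($Z{\left(y \right)} = \left(-4\right) \frac{13}{4} = -13$)
$Z{\left(z{\left(3 \right)} \right)} \left(W{\left(0 \right)} + 1\right) \left(-29\right) 29 = - 13 \left(1 + 1\right) \left(-29\right) 29 = \left(-13\right) 2 \left(-29\right) 29 = \left(-26\right) \left(-29\right) 29 = 754 \cdot 29 = 21866$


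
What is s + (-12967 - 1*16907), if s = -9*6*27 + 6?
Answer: -31326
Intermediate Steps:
s = -1452 (s = -54*27 + 6 = -1458 + 6 = -1452)
s + (-12967 - 1*16907) = -1452 + (-12967 - 1*16907) = -1452 + (-12967 - 16907) = -1452 - 29874 = -31326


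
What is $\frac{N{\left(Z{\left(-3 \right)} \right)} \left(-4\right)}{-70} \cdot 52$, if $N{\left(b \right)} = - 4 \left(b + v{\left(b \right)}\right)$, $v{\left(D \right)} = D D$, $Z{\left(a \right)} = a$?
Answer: $- \frac{2496}{35} \approx -71.314$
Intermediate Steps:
$v{\left(D \right)} = D^{2}$
$N{\left(b \right)} = - 4 b - 4 b^{2}$ ($N{\left(b \right)} = - 4 \left(b + b^{2}\right) = - 4 b - 4 b^{2}$)
$\frac{N{\left(Z{\left(-3 \right)} \right)} \left(-4\right)}{-70} \cdot 52 = \frac{4 \left(-3\right) \left(-1 - -3\right) \left(-4\right)}{-70} \cdot 52 = - \frac{4 \left(-3\right) \left(-1 + 3\right) \left(-4\right)}{70} \cdot 52 = - \frac{4 \left(-3\right) 2 \left(-4\right)}{70} \cdot 52 = - \frac{\left(-24\right) \left(-4\right)}{70} \cdot 52 = \left(- \frac{1}{70}\right) 96 \cdot 52 = \left(- \frac{48}{35}\right) 52 = - \frac{2496}{35}$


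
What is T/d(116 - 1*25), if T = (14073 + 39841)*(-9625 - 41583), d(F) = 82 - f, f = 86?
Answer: 690207028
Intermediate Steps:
d(F) = -4 (d(F) = 82 - 1*86 = 82 - 86 = -4)
T = -2760828112 (T = 53914*(-51208) = -2760828112)
T/d(116 - 1*25) = -2760828112/(-4) = -2760828112*(-¼) = 690207028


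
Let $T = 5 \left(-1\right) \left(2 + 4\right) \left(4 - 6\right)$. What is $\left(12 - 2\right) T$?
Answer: $600$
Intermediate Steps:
$T = 60$ ($T = - 5 \cdot 6 \left(-2\right) = \left(-5\right) \left(-12\right) = 60$)
$\left(12 - 2\right) T = \left(12 - 2\right) 60 = 10 \cdot 60 = 600$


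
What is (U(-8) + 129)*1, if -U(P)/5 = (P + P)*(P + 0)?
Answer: -511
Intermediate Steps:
U(P) = -10*P² (U(P) = -5*(P + P)*(P + 0) = -5*2*P*P = -10*P²)
(U(-8) + 129)*1 = (-10*(-8)² + 129)*1 = (-10*64 + 129)*1 = (-640 + 129)*1 = -511*1 = -511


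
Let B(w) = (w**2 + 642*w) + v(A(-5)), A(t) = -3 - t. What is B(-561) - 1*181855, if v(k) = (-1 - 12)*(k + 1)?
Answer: -227335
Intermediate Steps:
v(k) = -13 - 13*k (v(k) = -13*(1 + k) = -13 - 13*k)
B(w) = -39 + w**2 + 642*w (B(w) = (w**2 + 642*w) + (-13 - 13*(-3 - 1*(-5))) = (w**2 + 642*w) + (-13 - 13*(-3 + 5)) = (w**2 + 642*w) + (-13 - 13*2) = (w**2 + 642*w) + (-13 - 26) = (w**2 + 642*w) - 39 = -39 + w**2 + 642*w)
B(-561) - 1*181855 = (-39 + (-561)**2 + 642*(-561)) - 1*181855 = (-39 + 314721 - 360162) - 181855 = -45480 - 181855 = -227335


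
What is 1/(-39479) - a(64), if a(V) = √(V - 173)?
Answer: -1/39479 - I*√109 ≈ -2.533e-5 - 10.44*I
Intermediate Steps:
a(V) = √(-173 + V)
1/(-39479) - a(64) = 1/(-39479) - √(-173 + 64) = -1/39479 - √(-109) = -1/39479 - I*√109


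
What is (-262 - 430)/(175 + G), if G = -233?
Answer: 346/29 ≈ 11.931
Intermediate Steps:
(-262 - 430)/(175 + G) = (-262 - 430)/(175 - 233) = -692/(-58) = -692*(-1/58) = 346/29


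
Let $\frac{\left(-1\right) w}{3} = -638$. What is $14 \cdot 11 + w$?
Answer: $2068$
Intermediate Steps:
$w = 1914$ ($w = \left(-3\right) \left(-638\right) = 1914$)
$14 \cdot 11 + w = 14 \cdot 11 + 1914 = 154 + 1914 = 2068$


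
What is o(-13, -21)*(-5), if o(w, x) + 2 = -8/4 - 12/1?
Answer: 80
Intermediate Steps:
o(w, x) = -16 (o(w, x) = -2 + (-8/4 - 12/1) = -2 + (-8*1/4 - 12*1) = -2 + (-2 - 12) = -2 - 14 = -16)
o(-13, -21)*(-5) = -16*(-5) = 80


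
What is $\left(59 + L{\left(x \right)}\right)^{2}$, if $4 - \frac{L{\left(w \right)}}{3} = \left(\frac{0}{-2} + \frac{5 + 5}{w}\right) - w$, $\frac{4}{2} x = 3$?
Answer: $\frac{12321}{4} \approx 3080.3$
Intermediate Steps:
$x = \frac{3}{2}$ ($x = \frac{1}{2} \cdot 3 = \frac{3}{2} \approx 1.5$)
$L{\left(w \right)} = 12 - \frac{30}{w} + 3 w$ ($L{\left(w \right)} = 12 - 3 \left(\left(\frac{0}{-2} + \frac{5 + 5}{w}\right) - w\right) = 12 - 3 \left(\left(0 \left(- \frac{1}{2}\right) + \frac{10}{w}\right) - w\right) = 12 - 3 \left(\left(0 + \frac{10}{w}\right) - w\right) = 12 - 3 \left(\frac{10}{w} - w\right) = 12 - 3 \left(- w + \frac{10}{w}\right) = 12 + \left(- \frac{30}{w} + 3 w\right) = 12 - \frac{30}{w} + 3 w$)
$\left(59 + L{\left(x \right)}\right)^{2} = \left(59 + \left(12 - \frac{30}{\frac{3}{2}} + 3 \cdot \frac{3}{2}\right)\right)^{2} = \left(59 + \left(12 - 20 + \frac{9}{2}\right)\right)^{2} = \left(59 - \frac{7}{2}\right)^{2} = \left(\frac{111}{2}\right)^{2} = \frac{12321}{4}$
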